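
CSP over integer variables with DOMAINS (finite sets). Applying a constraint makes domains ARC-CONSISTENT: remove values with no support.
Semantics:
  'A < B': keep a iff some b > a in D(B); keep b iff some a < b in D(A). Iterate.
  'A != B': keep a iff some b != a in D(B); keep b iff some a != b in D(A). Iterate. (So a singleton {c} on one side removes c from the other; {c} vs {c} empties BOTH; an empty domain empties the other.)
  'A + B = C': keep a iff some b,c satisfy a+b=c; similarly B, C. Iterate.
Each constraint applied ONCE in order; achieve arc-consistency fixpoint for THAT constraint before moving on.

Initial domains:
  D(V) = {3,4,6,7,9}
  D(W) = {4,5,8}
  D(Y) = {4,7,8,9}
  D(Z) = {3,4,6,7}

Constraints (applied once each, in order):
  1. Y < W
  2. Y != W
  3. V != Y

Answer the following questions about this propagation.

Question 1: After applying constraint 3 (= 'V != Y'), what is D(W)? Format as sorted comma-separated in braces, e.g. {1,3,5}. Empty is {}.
Constraint 1 (Y < W) on D(Y)={4,7,8,9} D(W)={4,5,8}: Y {4,7,8,9}->{4,7}; W {4,5,8}->{5,8}
Constraint 2 (Y != W) on D(Y)={4,7} D(W)={5,8}: no change
Constraint 3 (V != Y) on D(V)={3,4,6,7,9} D(Y)={4,7}: no change
So after constraint 3: D(W) = {5,8}

Answer: {5,8}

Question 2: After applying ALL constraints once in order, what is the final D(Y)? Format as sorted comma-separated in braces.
Answer: {4,7}

Derivation:
Constraint 1 (Y < W) on D(Y)={4,7,8,9} D(W)={4,5,8}: Y {4,7,8,9}->{4,7}; W {4,5,8}->{5,8}
Constraint 2 (Y != W) on D(Y)={4,7} D(W)={5,8}: no change
Constraint 3 (V != Y) on D(V)={3,4,6,7,9} D(Y)={4,7}: no change
So after all 3 constraints: D(Y) = {4,7}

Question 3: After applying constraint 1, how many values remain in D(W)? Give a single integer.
Answer: 2

Derivation:
Constraint 1 (Y < W) on D(Y)={4,7,8,9} D(W)={4,5,8}: Y {4,7,8,9}->{4,7}; W {4,5,8}->{5,8}
So after constraint 1: D(W)={5,8}, size = 2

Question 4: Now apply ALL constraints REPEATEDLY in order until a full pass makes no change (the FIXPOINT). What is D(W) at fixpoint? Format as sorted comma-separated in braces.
pass 0 (initial): D(W)={4,5,8}
pass 1: W {4,5,8}->{5,8}; Y {4,7,8,9}->{4,7}
pass 2: no change
Fixpoint after 2 passes: D(W) = {5,8}

Answer: {5,8}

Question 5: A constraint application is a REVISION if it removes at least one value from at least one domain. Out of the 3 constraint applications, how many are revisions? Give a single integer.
Constraint 1 (Y < W) on D(Y)={4,7,8,9} D(W)={4,5,8}: Y {4,7,8,9}->{4,7}; W {4,5,8}->{5,8} => REVISION
Constraint 2 (Y != W) on D(Y)={4,7} D(W)={5,8}: no change => not a revision
Constraint 3 (V != Y) on D(V)={3,4,6,7,9} D(Y)={4,7}: no change => not a revision
Total revisions = 1

Answer: 1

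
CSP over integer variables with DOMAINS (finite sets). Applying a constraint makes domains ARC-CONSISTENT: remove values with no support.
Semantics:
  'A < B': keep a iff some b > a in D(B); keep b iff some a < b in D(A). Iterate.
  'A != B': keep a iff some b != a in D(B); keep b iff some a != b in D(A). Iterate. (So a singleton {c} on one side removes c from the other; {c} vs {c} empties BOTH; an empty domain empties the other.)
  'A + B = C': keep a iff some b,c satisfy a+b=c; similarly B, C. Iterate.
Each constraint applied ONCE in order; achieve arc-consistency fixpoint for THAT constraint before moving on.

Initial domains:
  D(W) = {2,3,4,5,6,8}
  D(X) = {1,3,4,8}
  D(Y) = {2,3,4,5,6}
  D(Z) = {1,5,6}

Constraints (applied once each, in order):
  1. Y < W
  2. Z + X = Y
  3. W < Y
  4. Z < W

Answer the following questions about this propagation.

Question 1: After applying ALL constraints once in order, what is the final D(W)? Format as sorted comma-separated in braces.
Constraint 1 (Y < W) on D(Y)={2,3,4,5,6} D(W)={2,3,4,5,6,8}: W {2,3,4,5,6,8}->{3,4,5,6,8}
Constraint 2 (Z + X = Y) on D(Z)={1,5,6} D(X)={1,3,4,8} D(Y)={2,3,4,5,6}: Z {1,5,6}->{1,5}; X {1,3,4,8}->{1,3,4}; Y {2,3,4,5,6}->{2,4,5,6}
Constraint 3 (W < Y) on D(W)={3,4,5,6,8} D(Y)={2,4,5,6}: W {3,4,5,6,8}->{3,4,5}; Y {2,4,5,6}->{4,5,6}
Constraint 4 (Z < W) on D(Z)={1,5} D(W)={3,4,5}: Z {1,5}->{1}
So after all 4 constraints: D(W) = {3,4,5}

Answer: {3,4,5}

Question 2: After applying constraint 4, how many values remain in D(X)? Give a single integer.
Constraint 1 (Y < W) on D(Y)={2,3,4,5,6} D(W)={2,3,4,5,6,8}: W {2,3,4,5,6,8}->{3,4,5,6,8}
Constraint 2 (Z + X = Y) on D(Z)={1,5,6} D(X)={1,3,4,8} D(Y)={2,3,4,5,6}: Z {1,5,6}->{1,5}; X {1,3,4,8}->{1,3,4}; Y {2,3,4,5,6}->{2,4,5,6}
Constraint 3 (W < Y) on D(W)={3,4,5,6,8} D(Y)={2,4,5,6}: W {3,4,5,6,8}->{3,4,5}; Y {2,4,5,6}->{4,5,6}
Constraint 4 (Z < W) on D(Z)={1,5} D(W)={3,4,5}: Z {1,5}->{1}
So after constraint 4: D(X)={1,3,4}, size = 3

Answer: 3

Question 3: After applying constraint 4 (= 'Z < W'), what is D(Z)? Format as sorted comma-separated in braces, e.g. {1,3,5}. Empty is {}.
Constraint 1 (Y < W) on D(Y)={2,3,4,5,6} D(W)={2,3,4,5,6,8}: W {2,3,4,5,6,8}->{3,4,5,6,8}
Constraint 2 (Z + X = Y) on D(Z)={1,5,6} D(X)={1,3,4,8} D(Y)={2,3,4,5,6}: Z {1,5,6}->{1,5}; X {1,3,4,8}->{1,3,4}; Y {2,3,4,5,6}->{2,4,5,6}
Constraint 3 (W < Y) on D(W)={3,4,5,6,8} D(Y)={2,4,5,6}: W {3,4,5,6,8}->{3,4,5}; Y {2,4,5,6}->{4,5,6}
Constraint 4 (Z < W) on D(Z)={1,5} D(W)={3,4,5}: Z {1,5}->{1}
So after constraint 4: D(Z) = {1}

Answer: {1}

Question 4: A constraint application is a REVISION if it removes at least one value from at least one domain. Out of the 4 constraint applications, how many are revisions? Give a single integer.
Constraint 1 (Y < W) on D(Y)={2,3,4,5,6} D(W)={2,3,4,5,6,8}: W {2,3,4,5,6,8}->{3,4,5,6,8} => REVISION
Constraint 2 (Z + X = Y) on D(Z)={1,5,6} D(X)={1,3,4,8} D(Y)={2,3,4,5,6}: Z {1,5,6}->{1,5}; X {1,3,4,8}->{1,3,4}; Y {2,3,4,5,6}->{2,4,5,6} => REVISION
Constraint 3 (W < Y) on D(W)={3,4,5,6,8} D(Y)={2,4,5,6}: W {3,4,5,6,8}->{3,4,5}; Y {2,4,5,6}->{4,5,6} => REVISION
Constraint 4 (Z < W) on D(Z)={1,5} D(W)={3,4,5}: Z {1,5}->{1} => REVISION
Total revisions = 4

Answer: 4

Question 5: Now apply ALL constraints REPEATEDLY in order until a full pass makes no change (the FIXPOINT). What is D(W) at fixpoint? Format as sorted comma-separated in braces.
Answer: {}

Derivation:
pass 0 (initial): D(W)={2,3,4,5,6,8}
pass 1: W {2,3,4,5,6,8}->{3,4,5}; X {1,3,4,8}->{1,3,4}; Y {2,3,4,5,6}->{4,5,6}; Z {1,5,6}->{1}
pass 2: W {3,4,5}->{}; X {1,3,4}->{3}; Y {4,5,6}->{}; Z {1}->{}
pass 3: X {3}->{}
pass 4: no change
Fixpoint after 4 passes: D(W) = {}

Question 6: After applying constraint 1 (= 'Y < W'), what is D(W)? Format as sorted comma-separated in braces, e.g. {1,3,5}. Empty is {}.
Answer: {3,4,5,6,8}

Derivation:
Constraint 1 (Y < W) on D(Y)={2,3,4,5,6} D(W)={2,3,4,5,6,8}: W {2,3,4,5,6,8}->{3,4,5,6,8}
So after constraint 1: D(W) = {3,4,5,6,8}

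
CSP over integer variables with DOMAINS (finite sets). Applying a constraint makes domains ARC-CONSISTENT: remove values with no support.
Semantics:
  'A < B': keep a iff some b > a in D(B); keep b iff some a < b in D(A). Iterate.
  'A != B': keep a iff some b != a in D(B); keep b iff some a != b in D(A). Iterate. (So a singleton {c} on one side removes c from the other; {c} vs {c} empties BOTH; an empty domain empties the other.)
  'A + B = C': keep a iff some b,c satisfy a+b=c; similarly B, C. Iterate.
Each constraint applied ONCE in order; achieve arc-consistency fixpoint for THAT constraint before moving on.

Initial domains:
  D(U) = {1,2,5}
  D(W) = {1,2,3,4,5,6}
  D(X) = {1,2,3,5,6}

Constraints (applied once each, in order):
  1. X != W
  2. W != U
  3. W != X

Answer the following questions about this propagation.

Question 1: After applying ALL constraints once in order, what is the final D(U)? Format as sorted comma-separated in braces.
Constraint 1 (X != W) on D(X)={1,2,3,5,6} D(W)={1,2,3,4,5,6}: no change
Constraint 2 (W != U) on D(W)={1,2,3,4,5,6} D(U)={1,2,5}: no change
Constraint 3 (W != X) on D(W)={1,2,3,4,5,6} D(X)={1,2,3,5,6}: no change
So after all 3 constraints: D(U) = {1,2,5}

Answer: {1,2,5}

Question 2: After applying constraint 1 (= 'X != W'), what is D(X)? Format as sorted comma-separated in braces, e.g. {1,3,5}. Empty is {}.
Answer: {1,2,3,5,6}

Derivation:
Constraint 1 (X != W) on D(X)={1,2,3,5,6} D(W)={1,2,3,4,5,6}: no change
So after constraint 1: D(X) = {1,2,3,5,6}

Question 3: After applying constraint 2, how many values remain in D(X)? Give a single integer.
Answer: 5

Derivation:
Constraint 1 (X != W) on D(X)={1,2,3,5,6} D(W)={1,2,3,4,5,6}: no change
Constraint 2 (W != U) on D(W)={1,2,3,4,5,6} D(U)={1,2,5}: no change
So after constraint 2: D(X)={1,2,3,5,6}, size = 5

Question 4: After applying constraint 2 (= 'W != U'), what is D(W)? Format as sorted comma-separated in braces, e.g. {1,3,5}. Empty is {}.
Answer: {1,2,3,4,5,6}

Derivation:
Constraint 1 (X != W) on D(X)={1,2,3,5,6} D(W)={1,2,3,4,5,6}: no change
Constraint 2 (W != U) on D(W)={1,2,3,4,5,6} D(U)={1,2,5}: no change
So after constraint 2: D(W) = {1,2,3,4,5,6}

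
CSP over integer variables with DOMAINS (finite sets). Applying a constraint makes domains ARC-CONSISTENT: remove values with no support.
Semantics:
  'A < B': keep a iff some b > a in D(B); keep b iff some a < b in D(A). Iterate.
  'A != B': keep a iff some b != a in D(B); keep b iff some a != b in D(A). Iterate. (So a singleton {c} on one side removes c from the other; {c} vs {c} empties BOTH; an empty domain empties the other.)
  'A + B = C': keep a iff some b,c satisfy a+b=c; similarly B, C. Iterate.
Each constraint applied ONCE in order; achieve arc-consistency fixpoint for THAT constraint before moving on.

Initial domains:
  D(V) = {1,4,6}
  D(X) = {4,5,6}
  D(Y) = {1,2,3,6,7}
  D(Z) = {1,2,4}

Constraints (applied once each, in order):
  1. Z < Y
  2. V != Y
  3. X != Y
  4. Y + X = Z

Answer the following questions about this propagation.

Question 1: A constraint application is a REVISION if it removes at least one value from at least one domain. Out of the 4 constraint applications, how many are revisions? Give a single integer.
Constraint 1 (Z < Y) on D(Z)={1,2,4} D(Y)={1,2,3,6,7}: Y {1,2,3,6,7}->{2,3,6,7} => REVISION
Constraint 2 (V != Y) on D(V)={1,4,6} D(Y)={2,3,6,7}: no change => not a revision
Constraint 3 (X != Y) on D(X)={4,5,6} D(Y)={2,3,6,7}: no change => not a revision
Constraint 4 (Y + X = Z) on D(Y)={2,3,6,7} D(X)={4,5,6} D(Z)={1,2,4}: Y {2,3,6,7}->{}; X {4,5,6}->{}; Z {1,2,4}->{} => REVISION
Total revisions = 2

Answer: 2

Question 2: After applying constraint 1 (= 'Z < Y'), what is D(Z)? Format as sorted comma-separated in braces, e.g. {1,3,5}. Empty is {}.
Constraint 1 (Z < Y) on D(Z)={1,2,4} D(Y)={1,2,3,6,7}: Y {1,2,3,6,7}->{2,3,6,7}
So after constraint 1: D(Z) = {1,2,4}

Answer: {1,2,4}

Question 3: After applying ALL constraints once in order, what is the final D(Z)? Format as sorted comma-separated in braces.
Answer: {}

Derivation:
Constraint 1 (Z < Y) on D(Z)={1,2,4} D(Y)={1,2,3,6,7}: Y {1,2,3,6,7}->{2,3,6,7}
Constraint 2 (V != Y) on D(V)={1,4,6} D(Y)={2,3,6,7}: no change
Constraint 3 (X != Y) on D(X)={4,5,6} D(Y)={2,3,6,7}: no change
Constraint 4 (Y + X = Z) on D(Y)={2,3,6,7} D(X)={4,5,6} D(Z)={1,2,4}: Y {2,3,6,7}->{}; X {4,5,6}->{}; Z {1,2,4}->{}
So after all 4 constraints: D(Z) = {}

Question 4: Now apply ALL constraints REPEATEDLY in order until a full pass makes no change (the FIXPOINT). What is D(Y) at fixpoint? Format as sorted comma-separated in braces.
pass 0 (initial): D(Y)={1,2,3,6,7}
pass 1: X {4,5,6}->{}; Y {1,2,3,6,7}->{}; Z {1,2,4}->{}
pass 2: V {1,4,6}->{}
pass 3: no change
Fixpoint after 3 passes: D(Y) = {}

Answer: {}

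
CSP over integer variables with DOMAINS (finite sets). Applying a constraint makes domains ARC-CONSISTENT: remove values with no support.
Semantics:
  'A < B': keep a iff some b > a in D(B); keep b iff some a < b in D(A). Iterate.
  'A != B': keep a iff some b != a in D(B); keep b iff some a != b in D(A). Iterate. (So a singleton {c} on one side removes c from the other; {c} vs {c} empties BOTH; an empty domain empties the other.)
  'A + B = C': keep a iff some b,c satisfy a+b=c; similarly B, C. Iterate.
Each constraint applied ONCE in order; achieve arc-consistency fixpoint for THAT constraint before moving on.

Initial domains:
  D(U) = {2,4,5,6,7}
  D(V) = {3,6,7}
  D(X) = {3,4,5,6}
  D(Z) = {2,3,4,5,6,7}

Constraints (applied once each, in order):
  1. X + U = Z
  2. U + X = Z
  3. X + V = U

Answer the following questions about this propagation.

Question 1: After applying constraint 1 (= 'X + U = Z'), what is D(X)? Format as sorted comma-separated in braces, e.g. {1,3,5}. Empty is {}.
Answer: {3,4,5}

Derivation:
Constraint 1 (X + U = Z) on D(X)={3,4,5,6} D(U)={2,4,5,6,7} D(Z)={2,3,4,5,6,7}: X {3,4,5,6}->{3,4,5}; U {2,4,5,6,7}->{2,4}; Z {2,3,4,5,6,7}->{5,6,7}
So after constraint 1: D(X) = {3,4,5}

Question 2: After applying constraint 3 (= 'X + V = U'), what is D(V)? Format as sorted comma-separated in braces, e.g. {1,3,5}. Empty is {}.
Constraint 1 (X + U = Z) on D(X)={3,4,5,6} D(U)={2,4,5,6,7} D(Z)={2,3,4,5,6,7}: X {3,4,5,6}->{3,4,5}; U {2,4,5,6,7}->{2,4}; Z {2,3,4,5,6,7}->{5,6,7}
Constraint 2 (U + X = Z) on D(U)={2,4} D(X)={3,4,5} D(Z)={5,6,7}: no change
Constraint 3 (X + V = U) on D(X)={3,4,5} D(V)={3,6,7} D(U)={2,4}: X {3,4,5}->{}; V {3,6,7}->{}; U {2,4}->{}
So after constraint 3: D(V) = {}

Answer: {}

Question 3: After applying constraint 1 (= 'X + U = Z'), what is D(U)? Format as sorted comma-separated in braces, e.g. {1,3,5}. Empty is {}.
Constraint 1 (X + U = Z) on D(X)={3,4,5,6} D(U)={2,4,5,6,7} D(Z)={2,3,4,5,6,7}: X {3,4,5,6}->{3,4,5}; U {2,4,5,6,7}->{2,4}; Z {2,3,4,5,6,7}->{5,6,7}
So after constraint 1: D(U) = {2,4}

Answer: {2,4}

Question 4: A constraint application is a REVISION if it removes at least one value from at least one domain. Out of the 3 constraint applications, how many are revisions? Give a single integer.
Constraint 1 (X + U = Z) on D(X)={3,4,5,6} D(U)={2,4,5,6,7} D(Z)={2,3,4,5,6,7}: X {3,4,5,6}->{3,4,5}; U {2,4,5,6,7}->{2,4}; Z {2,3,4,5,6,7}->{5,6,7} => REVISION
Constraint 2 (U + X = Z) on D(U)={2,4} D(X)={3,4,5} D(Z)={5,6,7}: no change => not a revision
Constraint 3 (X + V = U) on D(X)={3,4,5} D(V)={3,6,7} D(U)={2,4}: X {3,4,5}->{}; V {3,6,7}->{}; U {2,4}->{} => REVISION
Total revisions = 2

Answer: 2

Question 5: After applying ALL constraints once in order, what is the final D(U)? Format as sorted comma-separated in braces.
Answer: {}

Derivation:
Constraint 1 (X + U = Z) on D(X)={3,4,5,6} D(U)={2,4,5,6,7} D(Z)={2,3,4,5,6,7}: X {3,4,5,6}->{3,4,5}; U {2,4,5,6,7}->{2,4}; Z {2,3,4,5,6,7}->{5,6,7}
Constraint 2 (U + X = Z) on D(U)={2,4} D(X)={3,4,5} D(Z)={5,6,7}: no change
Constraint 3 (X + V = U) on D(X)={3,4,5} D(V)={3,6,7} D(U)={2,4}: X {3,4,5}->{}; V {3,6,7}->{}; U {2,4}->{}
So after all 3 constraints: D(U) = {}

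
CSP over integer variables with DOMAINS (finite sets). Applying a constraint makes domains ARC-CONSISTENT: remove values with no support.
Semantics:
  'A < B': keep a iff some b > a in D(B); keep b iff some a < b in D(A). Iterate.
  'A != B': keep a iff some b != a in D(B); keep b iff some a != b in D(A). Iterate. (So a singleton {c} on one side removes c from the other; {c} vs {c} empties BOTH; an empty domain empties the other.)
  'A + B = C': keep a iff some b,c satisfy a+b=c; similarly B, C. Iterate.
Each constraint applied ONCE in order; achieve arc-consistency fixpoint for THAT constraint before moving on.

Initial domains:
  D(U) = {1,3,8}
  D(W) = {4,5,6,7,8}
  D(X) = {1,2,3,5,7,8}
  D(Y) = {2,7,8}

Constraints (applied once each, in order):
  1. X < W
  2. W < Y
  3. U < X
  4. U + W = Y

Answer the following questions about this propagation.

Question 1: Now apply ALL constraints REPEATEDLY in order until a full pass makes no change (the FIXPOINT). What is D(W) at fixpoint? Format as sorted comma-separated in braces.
Answer: {4,5,6,7}

Derivation:
pass 0 (initial): D(W)={4,5,6,7,8}
pass 1: U {1,3,8}->{1,3}; W {4,5,6,7,8}->{4,5,6,7}; X {1,2,3,5,7,8}->{2,3,5,7}; Y {2,7,8}->{7,8}
pass 2: X {2,3,5,7}->{2,3,5}
pass 3: no change
Fixpoint after 3 passes: D(W) = {4,5,6,7}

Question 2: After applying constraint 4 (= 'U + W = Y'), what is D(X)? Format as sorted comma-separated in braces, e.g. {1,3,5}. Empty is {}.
Constraint 1 (X < W) on D(X)={1,2,3,5,7,8} D(W)={4,5,6,7,8}: X {1,2,3,5,7,8}->{1,2,3,5,7}
Constraint 2 (W < Y) on D(W)={4,5,6,7,8} D(Y)={2,7,8}: W {4,5,6,7,8}->{4,5,6,7}; Y {2,7,8}->{7,8}
Constraint 3 (U < X) on D(U)={1,3,8} D(X)={1,2,3,5,7}: U {1,3,8}->{1,3}; X {1,2,3,5,7}->{2,3,5,7}
Constraint 4 (U + W = Y) on D(U)={1,3} D(W)={4,5,6,7} D(Y)={7,8}: no change
So after constraint 4: D(X) = {2,3,5,7}

Answer: {2,3,5,7}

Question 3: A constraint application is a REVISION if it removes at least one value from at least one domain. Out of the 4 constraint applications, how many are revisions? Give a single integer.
Constraint 1 (X < W) on D(X)={1,2,3,5,7,8} D(W)={4,5,6,7,8}: X {1,2,3,5,7,8}->{1,2,3,5,7} => REVISION
Constraint 2 (W < Y) on D(W)={4,5,6,7,8} D(Y)={2,7,8}: W {4,5,6,7,8}->{4,5,6,7}; Y {2,7,8}->{7,8} => REVISION
Constraint 3 (U < X) on D(U)={1,3,8} D(X)={1,2,3,5,7}: U {1,3,8}->{1,3}; X {1,2,3,5,7}->{2,3,5,7} => REVISION
Constraint 4 (U + W = Y) on D(U)={1,3} D(W)={4,5,6,7} D(Y)={7,8}: no change => not a revision
Total revisions = 3

Answer: 3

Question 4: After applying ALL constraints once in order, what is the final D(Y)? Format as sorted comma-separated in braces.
Constraint 1 (X < W) on D(X)={1,2,3,5,7,8} D(W)={4,5,6,7,8}: X {1,2,3,5,7,8}->{1,2,3,5,7}
Constraint 2 (W < Y) on D(W)={4,5,6,7,8} D(Y)={2,7,8}: W {4,5,6,7,8}->{4,5,6,7}; Y {2,7,8}->{7,8}
Constraint 3 (U < X) on D(U)={1,3,8} D(X)={1,2,3,5,7}: U {1,3,8}->{1,3}; X {1,2,3,5,7}->{2,3,5,7}
Constraint 4 (U + W = Y) on D(U)={1,3} D(W)={4,5,6,7} D(Y)={7,8}: no change
So after all 4 constraints: D(Y) = {7,8}

Answer: {7,8}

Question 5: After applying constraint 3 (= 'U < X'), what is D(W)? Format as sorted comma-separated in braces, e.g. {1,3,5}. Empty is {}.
Answer: {4,5,6,7}

Derivation:
Constraint 1 (X < W) on D(X)={1,2,3,5,7,8} D(W)={4,5,6,7,8}: X {1,2,3,5,7,8}->{1,2,3,5,7}
Constraint 2 (W < Y) on D(W)={4,5,6,7,8} D(Y)={2,7,8}: W {4,5,6,7,8}->{4,5,6,7}; Y {2,7,8}->{7,8}
Constraint 3 (U < X) on D(U)={1,3,8} D(X)={1,2,3,5,7}: U {1,3,8}->{1,3}; X {1,2,3,5,7}->{2,3,5,7}
So after constraint 3: D(W) = {4,5,6,7}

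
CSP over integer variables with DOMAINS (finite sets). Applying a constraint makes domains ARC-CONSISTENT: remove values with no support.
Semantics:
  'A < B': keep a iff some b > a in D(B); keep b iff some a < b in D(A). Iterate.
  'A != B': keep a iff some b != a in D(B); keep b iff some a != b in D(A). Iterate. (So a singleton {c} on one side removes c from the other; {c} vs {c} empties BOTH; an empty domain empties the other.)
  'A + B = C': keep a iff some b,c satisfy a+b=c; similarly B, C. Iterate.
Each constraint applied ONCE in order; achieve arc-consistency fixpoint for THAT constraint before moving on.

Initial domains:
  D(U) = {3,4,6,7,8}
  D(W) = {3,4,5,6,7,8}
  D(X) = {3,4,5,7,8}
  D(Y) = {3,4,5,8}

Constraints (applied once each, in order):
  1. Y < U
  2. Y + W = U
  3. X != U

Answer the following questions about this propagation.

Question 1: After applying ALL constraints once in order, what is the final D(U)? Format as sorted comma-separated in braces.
Answer: {6,7,8}

Derivation:
Constraint 1 (Y < U) on D(Y)={3,4,5,8} D(U)={3,4,6,7,8}: Y {3,4,5,8}->{3,4,5}; U {3,4,6,7,8}->{4,6,7,8}
Constraint 2 (Y + W = U) on D(Y)={3,4,5} D(W)={3,4,5,6,7,8} D(U)={4,6,7,8}: W {3,4,5,6,7,8}->{3,4,5}; U {4,6,7,8}->{6,7,8}
Constraint 3 (X != U) on D(X)={3,4,5,7,8} D(U)={6,7,8}: no change
So after all 3 constraints: D(U) = {6,7,8}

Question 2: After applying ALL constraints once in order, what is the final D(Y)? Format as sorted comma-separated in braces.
Answer: {3,4,5}

Derivation:
Constraint 1 (Y < U) on D(Y)={3,4,5,8} D(U)={3,4,6,7,8}: Y {3,4,5,8}->{3,4,5}; U {3,4,6,7,8}->{4,6,7,8}
Constraint 2 (Y + W = U) on D(Y)={3,4,5} D(W)={3,4,5,6,7,8} D(U)={4,6,7,8}: W {3,4,5,6,7,8}->{3,4,5}; U {4,6,7,8}->{6,7,8}
Constraint 3 (X != U) on D(X)={3,4,5,7,8} D(U)={6,7,8}: no change
So after all 3 constraints: D(Y) = {3,4,5}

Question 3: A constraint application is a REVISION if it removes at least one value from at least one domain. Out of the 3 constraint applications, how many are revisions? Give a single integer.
Constraint 1 (Y < U) on D(Y)={3,4,5,8} D(U)={3,4,6,7,8}: Y {3,4,5,8}->{3,4,5}; U {3,4,6,7,8}->{4,6,7,8} => REVISION
Constraint 2 (Y + W = U) on D(Y)={3,4,5} D(W)={3,4,5,6,7,8} D(U)={4,6,7,8}: W {3,4,5,6,7,8}->{3,4,5}; U {4,6,7,8}->{6,7,8} => REVISION
Constraint 3 (X != U) on D(X)={3,4,5,7,8} D(U)={6,7,8}: no change => not a revision
Total revisions = 2

Answer: 2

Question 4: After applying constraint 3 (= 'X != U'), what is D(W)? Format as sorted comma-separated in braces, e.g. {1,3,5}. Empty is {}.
Answer: {3,4,5}

Derivation:
Constraint 1 (Y < U) on D(Y)={3,4,5,8} D(U)={3,4,6,7,8}: Y {3,4,5,8}->{3,4,5}; U {3,4,6,7,8}->{4,6,7,8}
Constraint 2 (Y + W = U) on D(Y)={3,4,5} D(W)={3,4,5,6,7,8} D(U)={4,6,7,8}: W {3,4,5,6,7,8}->{3,4,5}; U {4,6,7,8}->{6,7,8}
Constraint 3 (X != U) on D(X)={3,4,5,7,8} D(U)={6,7,8}: no change
So after constraint 3: D(W) = {3,4,5}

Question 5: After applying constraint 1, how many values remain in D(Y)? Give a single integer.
Answer: 3

Derivation:
Constraint 1 (Y < U) on D(Y)={3,4,5,8} D(U)={3,4,6,7,8}: Y {3,4,5,8}->{3,4,5}; U {3,4,6,7,8}->{4,6,7,8}
So after constraint 1: D(Y)={3,4,5}, size = 3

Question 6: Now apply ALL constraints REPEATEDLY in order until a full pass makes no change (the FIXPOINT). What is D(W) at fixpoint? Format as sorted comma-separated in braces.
Answer: {3,4,5}

Derivation:
pass 0 (initial): D(W)={3,4,5,6,7,8}
pass 1: U {3,4,6,7,8}->{6,7,8}; W {3,4,5,6,7,8}->{3,4,5}; Y {3,4,5,8}->{3,4,5}
pass 2: no change
Fixpoint after 2 passes: D(W) = {3,4,5}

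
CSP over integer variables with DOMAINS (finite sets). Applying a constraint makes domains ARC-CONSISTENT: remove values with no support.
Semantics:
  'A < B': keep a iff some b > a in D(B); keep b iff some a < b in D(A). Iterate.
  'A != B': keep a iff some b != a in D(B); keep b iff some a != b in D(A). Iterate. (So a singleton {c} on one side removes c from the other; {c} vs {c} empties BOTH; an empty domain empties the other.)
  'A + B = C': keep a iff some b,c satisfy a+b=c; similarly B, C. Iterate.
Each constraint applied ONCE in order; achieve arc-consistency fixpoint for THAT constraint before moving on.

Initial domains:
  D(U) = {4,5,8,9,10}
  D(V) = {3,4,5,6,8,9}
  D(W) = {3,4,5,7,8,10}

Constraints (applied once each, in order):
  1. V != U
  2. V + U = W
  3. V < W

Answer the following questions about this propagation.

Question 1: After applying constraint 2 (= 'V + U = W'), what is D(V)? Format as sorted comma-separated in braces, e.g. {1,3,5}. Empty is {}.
Constraint 1 (V != U) on D(V)={3,4,5,6,8,9} D(U)={4,5,8,9,10}: no change
Constraint 2 (V + U = W) on D(V)={3,4,5,6,8,9} D(U)={4,5,8,9,10} D(W)={3,4,5,7,8,10}: V {3,4,5,6,8,9}->{3,4,5,6}; U {4,5,8,9,10}->{4,5}; W {3,4,5,7,8,10}->{7,8,10}
So after constraint 2: D(V) = {3,4,5,6}

Answer: {3,4,5,6}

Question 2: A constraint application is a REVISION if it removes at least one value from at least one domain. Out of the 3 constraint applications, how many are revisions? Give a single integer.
Answer: 1

Derivation:
Constraint 1 (V != U) on D(V)={3,4,5,6,8,9} D(U)={4,5,8,9,10}: no change => not a revision
Constraint 2 (V + U = W) on D(V)={3,4,5,6,8,9} D(U)={4,5,8,9,10} D(W)={3,4,5,7,8,10}: V {3,4,5,6,8,9}->{3,4,5,6}; U {4,5,8,9,10}->{4,5}; W {3,4,5,7,8,10}->{7,8,10} => REVISION
Constraint 3 (V < W) on D(V)={3,4,5,6} D(W)={7,8,10}: no change => not a revision
Total revisions = 1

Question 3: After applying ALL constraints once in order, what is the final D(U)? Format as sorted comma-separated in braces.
Answer: {4,5}

Derivation:
Constraint 1 (V != U) on D(V)={3,4,5,6,8,9} D(U)={4,5,8,9,10}: no change
Constraint 2 (V + U = W) on D(V)={3,4,5,6,8,9} D(U)={4,5,8,9,10} D(W)={3,4,5,7,8,10}: V {3,4,5,6,8,9}->{3,4,5,6}; U {4,5,8,9,10}->{4,5}; W {3,4,5,7,8,10}->{7,8,10}
Constraint 3 (V < W) on D(V)={3,4,5,6} D(W)={7,8,10}: no change
So after all 3 constraints: D(U) = {4,5}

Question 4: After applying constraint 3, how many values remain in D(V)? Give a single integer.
Answer: 4

Derivation:
Constraint 1 (V != U) on D(V)={3,4,5,6,8,9} D(U)={4,5,8,9,10}: no change
Constraint 2 (V + U = W) on D(V)={3,4,5,6,8,9} D(U)={4,5,8,9,10} D(W)={3,4,5,7,8,10}: V {3,4,5,6,8,9}->{3,4,5,6}; U {4,5,8,9,10}->{4,5}; W {3,4,5,7,8,10}->{7,8,10}
Constraint 3 (V < W) on D(V)={3,4,5,6} D(W)={7,8,10}: no change
So after constraint 3: D(V)={3,4,5,6}, size = 4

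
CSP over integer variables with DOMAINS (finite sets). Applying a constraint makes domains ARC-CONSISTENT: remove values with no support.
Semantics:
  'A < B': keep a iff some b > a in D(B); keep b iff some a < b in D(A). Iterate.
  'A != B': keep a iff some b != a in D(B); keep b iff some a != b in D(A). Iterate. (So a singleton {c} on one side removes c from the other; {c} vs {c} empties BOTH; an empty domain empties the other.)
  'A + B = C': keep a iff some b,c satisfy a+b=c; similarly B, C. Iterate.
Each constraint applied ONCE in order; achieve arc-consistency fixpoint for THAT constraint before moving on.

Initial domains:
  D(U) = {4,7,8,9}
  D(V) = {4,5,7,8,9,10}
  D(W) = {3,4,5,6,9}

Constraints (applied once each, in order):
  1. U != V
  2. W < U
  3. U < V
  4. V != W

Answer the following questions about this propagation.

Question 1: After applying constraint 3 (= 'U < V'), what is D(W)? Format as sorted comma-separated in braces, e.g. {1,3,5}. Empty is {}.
Constraint 1 (U != V) on D(U)={4,7,8,9} D(V)={4,5,7,8,9,10}: no change
Constraint 2 (W < U) on D(W)={3,4,5,6,9} D(U)={4,7,8,9}: W {3,4,5,6,9}->{3,4,5,6}
Constraint 3 (U < V) on D(U)={4,7,8,9} D(V)={4,5,7,8,9,10}: V {4,5,7,8,9,10}->{5,7,8,9,10}
So after constraint 3: D(W) = {3,4,5,6}

Answer: {3,4,5,6}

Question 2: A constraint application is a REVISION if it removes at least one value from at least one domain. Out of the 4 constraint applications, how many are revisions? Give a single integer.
Constraint 1 (U != V) on D(U)={4,7,8,9} D(V)={4,5,7,8,9,10}: no change => not a revision
Constraint 2 (W < U) on D(W)={3,4,5,6,9} D(U)={4,7,8,9}: W {3,4,5,6,9}->{3,4,5,6} => REVISION
Constraint 3 (U < V) on D(U)={4,7,8,9} D(V)={4,5,7,8,9,10}: V {4,5,7,8,9,10}->{5,7,8,9,10} => REVISION
Constraint 4 (V != W) on D(V)={5,7,8,9,10} D(W)={3,4,5,6}: no change => not a revision
Total revisions = 2

Answer: 2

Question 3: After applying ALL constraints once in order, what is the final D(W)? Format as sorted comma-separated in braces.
Constraint 1 (U != V) on D(U)={4,7,8,9} D(V)={4,5,7,8,9,10}: no change
Constraint 2 (W < U) on D(W)={3,4,5,6,9} D(U)={4,7,8,9}: W {3,4,5,6,9}->{3,4,5,6}
Constraint 3 (U < V) on D(U)={4,7,8,9} D(V)={4,5,7,8,9,10}: V {4,5,7,8,9,10}->{5,7,8,9,10}
Constraint 4 (V != W) on D(V)={5,7,8,9,10} D(W)={3,4,5,6}: no change
So after all 4 constraints: D(W) = {3,4,5,6}

Answer: {3,4,5,6}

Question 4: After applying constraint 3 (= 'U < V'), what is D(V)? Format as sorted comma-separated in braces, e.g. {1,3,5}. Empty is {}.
Answer: {5,7,8,9,10}

Derivation:
Constraint 1 (U != V) on D(U)={4,7,8,9} D(V)={4,5,7,8,9,10}: no change
Constraint 2 (W < U) on D(W)={3,4,5,6,9} D(U)={4,7,8,9}: W {3,4,5,6,9}->{3,4,5,6}
Constraint 3 (U < V) on D(U)={4,7,8,9} D(V)={4,5,7,8,9,10}: V {4,5,7,8,9,10}->{5,7,8,9,10}
So after constraint 3: D(V) = {5,7,8,9,10}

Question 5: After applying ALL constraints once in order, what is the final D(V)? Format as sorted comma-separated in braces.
Answer: {5,7,8,9,10}

Derivation:
Constraint 1 (U != V) on D(U)={4,7,8,9} D(V)={4,5,7,8,9,10}: no change
Constraint 2 (W < U) on D(W)={3,4,5,6,9} D(U)={4,7,8,9}: W {3,4,5,6,9}->{3,4,5,6}
Constraint 3 (U < V) on D(U)={4,7,8,9} D(V)={4,5,7,8,9,10}: V {4,5,7,8,9,10}->{5,7,8,9,10}
Constraint 4 (V != W) on D(V)={5,7,8,9,10} D(W)={3,4,5,6}: no change
So after all 4 constraints: D(V) = {5,7,8,9,10}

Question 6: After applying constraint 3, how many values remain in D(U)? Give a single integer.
Constraint 1 (U != V) on D(U)={4,7,8,9} D(V)={4,5,7,8,9,10}: no change
Constraint 2 (W < U) on D(W)={3,4,5,6,9} D(U)={4,7,8,9}: W {3,4,5,6,9}->{3,4,5,6}
Constraint 3 (U < V) on D(U)={4,7,8,9} D(V)={4,5,7,8,9,10}: V {4,5,7,8,9,10}->{5,7,8,9,10}
So after constraint 3: D(U)={4,7,8,9}, size = 4

Answer: 4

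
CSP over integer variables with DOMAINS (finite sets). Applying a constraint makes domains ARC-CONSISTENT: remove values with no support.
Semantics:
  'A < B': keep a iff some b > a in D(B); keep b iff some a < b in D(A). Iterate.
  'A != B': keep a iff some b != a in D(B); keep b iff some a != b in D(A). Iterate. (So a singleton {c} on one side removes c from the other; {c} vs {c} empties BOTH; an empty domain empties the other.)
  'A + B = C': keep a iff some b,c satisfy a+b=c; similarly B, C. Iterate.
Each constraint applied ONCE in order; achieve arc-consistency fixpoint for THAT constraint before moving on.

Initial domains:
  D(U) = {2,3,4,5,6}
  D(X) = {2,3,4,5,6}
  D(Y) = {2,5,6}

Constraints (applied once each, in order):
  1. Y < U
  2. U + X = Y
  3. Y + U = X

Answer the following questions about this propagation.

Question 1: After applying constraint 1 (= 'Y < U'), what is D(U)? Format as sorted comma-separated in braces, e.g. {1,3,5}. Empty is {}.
Answer: {3,4,5,6}

Derivation:
Constraint 1 (Y < U) on D(Y)={2,5,6} D(U)={2,3,4,5,6}: Y {2,5,6}->{2,5}; U {2,3,4,5,6}->{3,4,5,6}
So after constraint 1: D(U) = {3,4,5,6}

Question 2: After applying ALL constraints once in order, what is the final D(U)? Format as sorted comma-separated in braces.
Constraint 1 (Y < U) on D(Y)={2,5,6} D(U)={2,3,4,5,6}: Y {2,5,6}->{2,5}; U {2,3,4,5,6}->{3,4,5,6}
Constraint 2 (U + X = Y) on D(U)={3,4,5,6} D(X)={2,3,4,5,6} D(Y)={2,5}: U {3,4,5,6}->{3}; X {2,3,4,5,6}->{2}; Y {2,5}->{5}
Constraint 3 (Y + U = X) on D(Y)={5} D(U)={3} D(X)={2}: Y {5}->{}; U {3}->{}; X {2}->{}
So after all 3 constraints: D(U) = {}

Answer: {}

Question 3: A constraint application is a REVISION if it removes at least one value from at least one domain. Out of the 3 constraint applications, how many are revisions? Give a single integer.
Answer: 3

Derivation:
Constraint 1 (Y < U) on D(Y)={2,5,6} D(U)={2,3,4,5,6}: Y {2,5,6}->{2,5}; U {2,3,4,5,6}->{3,4,5,6} => REVISION
Constraint 2 (U + X = Y) on D(U)={3,4,5,6} D(X)={2,3,4,5,6} D(Y)={2,5}: U {3,4,5,6}->{3}; X {2,3,4,5,6}->{2}; Y {2,5}->{5} => REVISION
Constraint 3 (Y + U = X) on D(Y)={5} D(U)={3} D(X)={2}: Y {5}->{}; U {3}->{}; X {2}->{} => REVISION
Total revisions = 3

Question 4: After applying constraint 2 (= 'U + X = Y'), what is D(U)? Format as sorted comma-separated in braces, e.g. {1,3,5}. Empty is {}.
Constraint 1 (Y < U) on D(Y)={2,5,6} D(U)={2,3,4,5,6}: Y {2,5,6}->{2,5}; U {2,3,4,5,6}->{3,4,5,6}
Constraint 2 (U + X = Y) on D(U)={3,4,5,6} D(X)={2,3,4,5,6} D(Y)={2,5}: U {3,4,5,6}->{3}; X {2,3,4,5,6}->{2}; Y {2,5}->{5}
So after constraint 2: D(U) = {3}

Answer: {3}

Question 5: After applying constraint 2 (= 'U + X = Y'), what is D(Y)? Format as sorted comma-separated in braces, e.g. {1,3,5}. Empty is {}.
Answer: {5}

Derivation:
Constraint 1 (Y < U) on D(Y)={2,5,6} D(U)={2,3,4,5,6}: Y {2,5,6}->{2,5}; U {2,3,4,5,6}->{3,4,5,6}
Constraint 2 (U + X = Y) on D(U)={3,4,5,6} D(X)={2,3,4,5,6} D(Y)={2,5}: U {3,4,5,6}->{3}; X {2,3,4,5,6}->{2}; Y {2,5}->{5}
So after constraint 2: D(Y) = {5}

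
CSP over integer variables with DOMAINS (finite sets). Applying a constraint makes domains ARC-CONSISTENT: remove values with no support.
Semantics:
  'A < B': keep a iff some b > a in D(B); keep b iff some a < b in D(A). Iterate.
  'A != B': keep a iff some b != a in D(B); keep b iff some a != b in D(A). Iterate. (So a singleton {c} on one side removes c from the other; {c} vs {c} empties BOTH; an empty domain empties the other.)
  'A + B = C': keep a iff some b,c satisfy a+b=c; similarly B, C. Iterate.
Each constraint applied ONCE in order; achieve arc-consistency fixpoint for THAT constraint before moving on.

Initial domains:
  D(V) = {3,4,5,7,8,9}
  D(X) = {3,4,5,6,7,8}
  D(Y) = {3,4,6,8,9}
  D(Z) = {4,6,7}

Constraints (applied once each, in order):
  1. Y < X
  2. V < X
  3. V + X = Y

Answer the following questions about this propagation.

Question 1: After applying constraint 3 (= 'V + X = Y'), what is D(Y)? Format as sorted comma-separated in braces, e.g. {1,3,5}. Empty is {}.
Constraint 1 (Y < X) on D(Y)={3,4,6,8,9} D(X)={3,4,5,6,7,8}: Y {3,4,6,8,9}->{3,4,6}; X {3,4,5,6,7,8}->{4,5,6,7,8}
Constraint 2 (V < X) on D(V)={3,4,5,7,8,9} D(X)={4,5,6,7,8}: V {3,4,5,7,8,9}->{3,4,5,7}
Constraint 3 (V + X = Y) on D(V)={3,4,5,7} D(X)={4,5,6,7,8} D(Y)={3,4,6}: V {3,4,5,7}->{}; X {4,5,6,7,8}->{}; Y {3,4,6}->{}
So after constraint 3: D(Y) = {}

Answer: {}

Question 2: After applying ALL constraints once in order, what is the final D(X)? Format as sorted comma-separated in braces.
Answer: {}

Derivation:
Constraint 1 (Y < X) on D(Y)={3,4,6,8,9} D(X)={3,4,5,6,7,8}: Y {3,4,6,8,9}->{3,4,6}; X {3,4,5,6,7,8}->{4,5,6,7,8}
Constraint 2 (V < X) on D(V)={3,4,5,7,8,9} D(X)={4,5,6,7,8}: V {3,4,5,7,8,9}->{3,4,5,7}
Constraint 3 (V + X = Y) on D(V)={3,4,5,7} D(X)={4,5,6,7,8} D(Y)={3,4,6}: V {3,4,5,7}->{}; X {4,5,6,7,8}->{}; Y {3,4,6}->{}
So after all 3 constraints: D(X) = {}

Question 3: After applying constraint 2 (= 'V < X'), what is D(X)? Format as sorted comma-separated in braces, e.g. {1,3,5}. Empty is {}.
Answer: {4,5,6,7,8}

Derivation:
Constraint 1 (Y < X) on D(Y)={3,4,6,8,9} D(X)={3,4,5,6,7,8}: Y {3,4,6,8,9}->{3,4,6}; X {3,4,5,6,7,8}->{4,5,6,7,8}
Constraint 2 (V < X) on D(V)={3,4,5,7,8,9} D(X)={4,5,6,7,8}: V {3,4,5,7,8,9}->{3,4,5,7}
So after constraint 2: D(X) = {4,5,6,7,8}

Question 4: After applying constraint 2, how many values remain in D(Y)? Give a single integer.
Constraint 1 (Y < X) on D(Y)={3,4,6,8,9} D(X)={3,4,5,6,7,8}: Y {3,4,6,8,9}->{3,4,6}; X {3,4,5,6,7,8}->{4,5,6,7,8}
Constraint 2 (V < X) on D(V)={3,4,5,7,8,9} D(X)={4,5,6,7,8}: V {3,4,5,7,8,9}->{3,4,5,7}
So after constraint 2: D(Y)={3,4,6}, size = 3

Answer: 3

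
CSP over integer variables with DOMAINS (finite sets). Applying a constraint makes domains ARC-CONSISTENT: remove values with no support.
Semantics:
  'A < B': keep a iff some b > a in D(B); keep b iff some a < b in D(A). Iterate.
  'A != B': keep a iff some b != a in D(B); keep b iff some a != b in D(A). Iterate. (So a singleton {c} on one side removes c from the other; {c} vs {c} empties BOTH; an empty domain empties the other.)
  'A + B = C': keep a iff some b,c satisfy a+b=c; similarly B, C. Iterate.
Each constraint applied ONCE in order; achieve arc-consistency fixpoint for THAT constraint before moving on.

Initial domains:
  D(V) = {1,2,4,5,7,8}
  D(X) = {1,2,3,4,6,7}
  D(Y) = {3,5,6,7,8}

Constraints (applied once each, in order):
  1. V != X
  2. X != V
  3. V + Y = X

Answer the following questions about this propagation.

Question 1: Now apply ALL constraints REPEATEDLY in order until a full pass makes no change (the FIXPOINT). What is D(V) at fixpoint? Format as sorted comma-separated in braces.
pass 0 (initial): D(V)={1,2,4,5,7,8}
pass 1: V {1,2,4,5,7,8}->{1,2,4}; X {1,2,3,4,6,7}->{4,6,7}; Y {3,5,6,7,8}->{3,5,6}
pass 2: no change
Fixpoint after 2 passes: D(V) = {1,2,4}

Answer: {1,2,4}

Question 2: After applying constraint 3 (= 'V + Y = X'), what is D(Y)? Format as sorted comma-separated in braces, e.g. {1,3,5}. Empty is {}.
Constraint 1 (V != X) on D(V)={1,2,4,5,7,8} D(X)={1,2,3,4,6,7}: no change
Constraint 2 (X != V) on D(X)={1,2,3,4,6,7} D(V)={1,2,4,5,7,8}: no change
Constraint 3 (V + Y = X) on D(V)={1,2,4,5,7,8} D(Y)={3,5,6,7,8} D(X)={1,2,3,4,6,7}: V {1,2,4,5,7,8}->{1,2,4}; Y {3,5,6,7,8}->{3,5,6}; X {1,2,3,4,6,7}->{4,6,7}
So after constraint 3: D(Y) = {3,5,6}

Answer: {3,5,6}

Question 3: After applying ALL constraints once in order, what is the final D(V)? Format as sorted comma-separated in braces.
Constraint 1 (V != X) on D(V)={1,2,4,5,7,8} D(X)={1,2,3,4,6,7}: no change
Constraint 2 (X != V) on D(X)={1,2,3,4,6,7} D(V)={1,2,4,5,7,8}: no change
Constraint 3 (V + Y = X) on D(V)={1,2,4,5,7,8} D(Y)={3,5,6,7,8} D(X)={1,2,3,4,6,7}: V {1,2,4,5,7,8}->{1,2,4}; Y {3,5,6,7,8}->{3,5,6}; X {1,2,3,4,6,7}->{4,6,7}
So after all 3 constraints: D(V) = {1,2,4}

Answer: {1,2,4}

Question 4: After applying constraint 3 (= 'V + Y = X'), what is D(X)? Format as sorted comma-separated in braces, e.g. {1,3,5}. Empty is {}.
Constraint 1 (V != X) on D(V)={1,2,4,5,7,8} D(X)={1,2,3,4,6,7}: no change
Constraint 2 (X != V) on D(X)={1,2,3,4,6,7} D(V)={1,2,4,5,7,8}: no change
Constraint 3 (V + Y = X) on D(V)={1,2,4,5,7,8} D(Y)={3,5,6,7,8} D(X)={1,2,3,4,6,7}: V {1,2,4,5,7,8}->{1,2,4}; Y {3,5,6,7,8}->{3,5,6}; X {1,2,3,4,6,7}->{4,6,7}
So after constraint 3: D(X) = {4,6,7}

Answer: {4,6,7}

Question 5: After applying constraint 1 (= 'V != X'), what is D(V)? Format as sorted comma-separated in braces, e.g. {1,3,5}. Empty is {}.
Constraint 1 (V != X) on D(V)={1,2,4,5,7,8} D(X)={1,2,3,4,6,7}: no change
So after constraint 1: D(V) = {1,2,4,5,7,8}

Answer: {1,2,4,5,7,8}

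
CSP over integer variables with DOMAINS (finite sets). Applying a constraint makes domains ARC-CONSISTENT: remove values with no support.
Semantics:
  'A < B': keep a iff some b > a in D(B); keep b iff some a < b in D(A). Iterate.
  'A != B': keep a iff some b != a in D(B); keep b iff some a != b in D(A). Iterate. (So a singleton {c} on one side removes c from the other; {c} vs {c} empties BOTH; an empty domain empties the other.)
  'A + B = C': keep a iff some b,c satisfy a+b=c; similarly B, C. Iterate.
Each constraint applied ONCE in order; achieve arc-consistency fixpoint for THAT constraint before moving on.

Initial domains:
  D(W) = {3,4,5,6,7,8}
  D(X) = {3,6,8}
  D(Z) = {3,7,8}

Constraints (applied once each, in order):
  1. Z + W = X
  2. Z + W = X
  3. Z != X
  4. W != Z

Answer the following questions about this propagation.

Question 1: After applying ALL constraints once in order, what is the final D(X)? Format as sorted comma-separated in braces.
Constraint 1 (Z + W = X) on D(Z)={3,7,8} D(W)={3,4,5,6,7,8} D(X)={3,6,8}: Z {3,7,8}->{3}; W {3,4,5,6,7,8}->{3,5}; X {3,6,8}->{6,8}
Constraint 2 (Z + W = X) on D(Z)={3} D(W)={3,5} D(X)={6,8}: no change
Constraint 3 (Z != X) on D(Z)={3} D(X)={6,8}: no change
Constraint 4 (W != Z) on D(W)={3,5} D(Z)={3}: W {3,5}->{5}
So after all 4 constraints: D(X) = {6,8}

Answer: {6,8}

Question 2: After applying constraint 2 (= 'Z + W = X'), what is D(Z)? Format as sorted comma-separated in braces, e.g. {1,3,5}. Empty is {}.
Constraint 1 (Z + W = X) on D(Z)={3,7,8} D(W)={3,4,5,6,7,8} D(X)={3,6,8}: Z {3,7,8}->{3}; W {3,4,5,6,7,8}->{3,5}; X {3,6,8}->{6,8}
Constraint 2 (Z + W = X) on D(Z)={3} D(W)={3,5} D(X)={6,8}: no change
So after constraint 2: D(Z) = {3}

Answer: {3}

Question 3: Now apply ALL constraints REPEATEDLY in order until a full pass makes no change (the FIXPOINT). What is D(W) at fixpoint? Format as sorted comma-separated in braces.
Answer: {5}

Derivation:
pass 0 (initial): D(W)={3,4,5,6,7,8}
pass 1: W {3,4,5,6,7,8}->{5}; X {3,6,8}->{6,8}; Z {3,7,8}->{3}
pass 2: X {6,8}->{8}
pass 3: no change
Fixpoint after 3 passes: D(W) = {5}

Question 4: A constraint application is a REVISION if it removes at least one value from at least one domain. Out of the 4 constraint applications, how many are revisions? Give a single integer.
Constraint 1 (Z + W = X) on D(Z)={3,7,8} D(W)={3,4,5,6,7,8} D(X)={3,6,8}: Z {3,7,8}->{3}; W {3,4,5,6,7,8}->{3,5}; X {3,6,8}->{6,8} => REVISION
Constraint 2 (Z + W = X) on D(Z)={3} D(W)={3,5} D(X)={6,8}: no change => not a revision
Constraint 3 (Z != X) on D(Z)={3} D(X)={6,8}: no change => not a revision
Constraint 4 (W != Z) on D(W)={3,5} D(Z)={3}: W {3,5}->{5} => REVISION
Total revisions = 2

Answer: 2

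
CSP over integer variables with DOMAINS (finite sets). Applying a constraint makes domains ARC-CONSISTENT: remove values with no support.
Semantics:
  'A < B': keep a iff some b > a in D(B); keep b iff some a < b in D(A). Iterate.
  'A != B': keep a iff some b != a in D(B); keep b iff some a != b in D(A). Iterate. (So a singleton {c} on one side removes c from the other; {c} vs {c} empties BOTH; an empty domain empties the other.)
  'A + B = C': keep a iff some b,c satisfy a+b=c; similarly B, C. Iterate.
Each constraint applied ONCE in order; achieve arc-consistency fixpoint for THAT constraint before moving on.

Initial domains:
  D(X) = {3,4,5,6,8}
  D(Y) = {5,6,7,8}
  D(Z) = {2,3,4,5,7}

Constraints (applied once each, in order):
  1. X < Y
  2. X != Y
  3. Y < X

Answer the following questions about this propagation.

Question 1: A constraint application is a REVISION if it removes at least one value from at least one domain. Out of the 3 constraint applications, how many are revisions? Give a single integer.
Answer: 2

Derivation:
Constraint 1 (X < Y) on D(X)={3,4,5,6,8} D(Y)={5,6,7,8}: X {3,4,5,6,8}->{3,4,5,6} => REVISION
Constraint 2 (X != Y) on D(X)={3,4,5,6} D(Y)={5,6,7,8}: no change => not a revision
Constraint 3 (Y < X) on D(Y)={5,6,7,8} D(X)={3,4,5,6}: Y {5,6,7,8}->{5}; X {3,4,5,6}->{6} => REVISION
Total revisions = 2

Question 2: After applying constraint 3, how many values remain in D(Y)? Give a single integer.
Answer: 1

Derivation:
Constraint 1 (X < Y) on D(X)={3,4,5,6,8} D(Y)={5,6,7,8}: X {3,4,5,6,8}->{3,4,5,6}
Constraint 2 (X != Y) on D(X)={3,4,5,6} D(Y)={5,6,7,8}: no change
Constraint 3 (Y < X) on D(Y)={5,6,7,8} D(X)={3,4,5,6}: Y {5,6,7,8}->{5}; X {3,4,5,6}->{6}
So after constraint 3: D(Y)={5}, size = 1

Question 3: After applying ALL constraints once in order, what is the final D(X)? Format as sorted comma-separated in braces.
Constraint 1 (X < Y) on D(X)={3,4,5,6,8} D(Y)={5,6,7,8}: X {3,4,5,6,8}->{3,4,5,6}
Constraint 2 (X != Y) on D(X)={3,4,5,6} D(Y)={5,6,7,8}: no change
Constraint 3 (Y < X) on D(Y)={5,6,7,8} D(X)={3,4,5,6}: Y {5,6,7,8}->{5}; X {3,4,5,6}->{6}
So after all 3 constraints: D(X) = {6}

Answer: {6}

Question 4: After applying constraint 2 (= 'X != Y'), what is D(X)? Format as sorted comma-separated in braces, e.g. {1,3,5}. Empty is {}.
Constraint 1 (X < Y) on D(X)={3,4,5,6,8} D(Y)={5,6,7,8}: X {3,4,5,6,8}->{3,4,5,6}
Constraint 2 (X != Y) on D(X)={3,4,5,6} D(Y)={5,6,7,8}: no change
So after constraint 2: D(X) = {3,4,5,6}

Answer: {3,4,5,6}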